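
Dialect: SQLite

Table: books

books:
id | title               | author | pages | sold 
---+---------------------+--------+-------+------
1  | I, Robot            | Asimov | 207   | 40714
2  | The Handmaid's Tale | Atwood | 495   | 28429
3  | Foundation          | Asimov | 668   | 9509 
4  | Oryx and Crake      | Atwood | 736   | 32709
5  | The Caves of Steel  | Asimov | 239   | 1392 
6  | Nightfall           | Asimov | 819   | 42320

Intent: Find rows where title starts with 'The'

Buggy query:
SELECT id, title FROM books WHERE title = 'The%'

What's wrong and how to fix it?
Bug: Wildcards only work with LIKE; '=' treats '%' as a literal character

Fix: Use LIKE for wildcard pattern matching

Corrected query:
SELECT id, title FROM books WHERE title LIKE 'The%'

Result:
id | title              
---+--------------------
2  | The Handmaid's Tale
5  | The Caves of Steel 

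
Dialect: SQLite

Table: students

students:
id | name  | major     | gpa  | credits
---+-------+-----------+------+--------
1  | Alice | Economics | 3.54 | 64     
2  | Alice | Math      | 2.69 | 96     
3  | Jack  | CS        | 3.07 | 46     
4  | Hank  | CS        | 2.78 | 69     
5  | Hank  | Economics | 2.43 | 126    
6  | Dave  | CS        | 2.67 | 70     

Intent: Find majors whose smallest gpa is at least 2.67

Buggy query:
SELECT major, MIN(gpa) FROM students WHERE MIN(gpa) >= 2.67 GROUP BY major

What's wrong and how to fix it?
Bug: MIN() in WHERE is a misuse of aggregate

Fix: Replace WHERE with HAVING after the GROUP BY

Corrected query:
SELECT major, MIN(gpa) FROM students GROUP BY major HAVING MIN(gpa) >= 2.67

Result:
major | MIN(gpa)
------+---------
CS    | 2.67    
Math  | 2.69    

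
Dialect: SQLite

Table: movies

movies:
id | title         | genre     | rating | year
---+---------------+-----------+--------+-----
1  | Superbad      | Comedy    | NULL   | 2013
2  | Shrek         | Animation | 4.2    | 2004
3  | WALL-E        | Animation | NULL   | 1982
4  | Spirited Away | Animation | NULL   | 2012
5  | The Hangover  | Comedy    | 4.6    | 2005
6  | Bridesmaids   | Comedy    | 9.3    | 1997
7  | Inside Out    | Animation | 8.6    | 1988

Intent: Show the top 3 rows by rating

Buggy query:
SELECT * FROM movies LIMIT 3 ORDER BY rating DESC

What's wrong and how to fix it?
Bug: ORDER BY cannot follow LIMIT; LIMIT is the final clause

Fix: Sort with ORDER BY, then apply LIMIT

Corrected query:
SELECT * FROM movies ORDER BY rating DESC LIMIT 3

Result:
id | title        | genre     | rating | year
---+--------------+-----------+--------+-----
6  | Bridesmaids  | Comedy    | 9.3    | 1997
7  | Inside Out   | Animation | 8.6    | 1988
5  | The Hangover | Comedy    | 4.6    | 2005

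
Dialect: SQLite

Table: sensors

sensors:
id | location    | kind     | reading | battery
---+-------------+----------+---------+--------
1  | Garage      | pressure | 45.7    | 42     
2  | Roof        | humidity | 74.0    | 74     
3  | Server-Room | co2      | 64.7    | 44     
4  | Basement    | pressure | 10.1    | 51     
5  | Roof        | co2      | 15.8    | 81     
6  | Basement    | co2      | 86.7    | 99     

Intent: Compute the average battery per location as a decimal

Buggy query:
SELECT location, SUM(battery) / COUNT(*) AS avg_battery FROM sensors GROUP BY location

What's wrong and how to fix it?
Bug: Both operands are integers, so '/' performs integer division and truncates

Fix: Multiply by 1.0 (or CAST to REAL) to force floating-point division

Corrected query:
SELECT location, SUM(battery) * 1.0 / COUNT(*) AS avg_battery FROM sensors GROUP BY location

Result:
location    | avg_battery
------------+------------
Basement    | 75         
Garage      | 42         
Roof        | 77.5       
Server-Room | 44         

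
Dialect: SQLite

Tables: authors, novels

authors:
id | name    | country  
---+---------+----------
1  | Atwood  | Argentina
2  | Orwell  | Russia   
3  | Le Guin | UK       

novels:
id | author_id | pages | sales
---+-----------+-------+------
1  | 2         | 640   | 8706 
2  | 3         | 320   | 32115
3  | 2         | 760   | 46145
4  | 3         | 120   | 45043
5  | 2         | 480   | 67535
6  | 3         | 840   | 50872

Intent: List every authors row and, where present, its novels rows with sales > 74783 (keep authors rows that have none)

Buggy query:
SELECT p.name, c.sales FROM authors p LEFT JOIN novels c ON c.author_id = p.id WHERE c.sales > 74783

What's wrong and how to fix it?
Bug: A WHERE condition on the right-hand table after LEFT JOIN drops unmatched parents

Fix: Put 'c.sales > 74783' in the JOIN's ON clause instead of WHERE

Corrected query:
SELECT p.name, c.sales FROM authors p LEFT JOIN novels c ON c.author_id = p.id AND c.sales > 74783

Result:
name    | sales
--------+------
Atwood  | NULL 
Orwell  | NULL 
Le Guin | NULL 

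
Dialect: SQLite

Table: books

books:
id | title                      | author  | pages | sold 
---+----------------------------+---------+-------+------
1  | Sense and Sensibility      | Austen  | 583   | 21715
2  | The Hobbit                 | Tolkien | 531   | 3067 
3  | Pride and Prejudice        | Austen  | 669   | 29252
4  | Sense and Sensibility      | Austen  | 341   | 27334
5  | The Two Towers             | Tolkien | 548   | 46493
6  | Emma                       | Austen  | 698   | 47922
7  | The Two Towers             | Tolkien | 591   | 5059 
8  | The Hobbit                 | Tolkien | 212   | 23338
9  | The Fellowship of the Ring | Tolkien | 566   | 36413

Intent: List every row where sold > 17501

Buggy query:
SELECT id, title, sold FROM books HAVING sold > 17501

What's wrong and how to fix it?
Bug: HAVING filters the output of aggregation, but this query has no GROUP BY and no aggregate functions, so SQLite rejects it (HAVING clause on a non-aggregate query); the condition here is per row

Fix: Use WHERE for row-level filtering

Corrected query:
SELECT id, title, sold FROM books WHERE sold > 17501

Result:
id | title                      | sold 
---+----------------------------+------
1  | Sense and Sensibility      | 21715
3  | Pride and Prejudice        | 29252
4  | Sense and Sensibility      | 27334
5  | The Two Towers             | 46493
6  | Emma                       | 47922
8  | The Hobbit                 | 23338
9  | The Fellowship of the Ring | 36413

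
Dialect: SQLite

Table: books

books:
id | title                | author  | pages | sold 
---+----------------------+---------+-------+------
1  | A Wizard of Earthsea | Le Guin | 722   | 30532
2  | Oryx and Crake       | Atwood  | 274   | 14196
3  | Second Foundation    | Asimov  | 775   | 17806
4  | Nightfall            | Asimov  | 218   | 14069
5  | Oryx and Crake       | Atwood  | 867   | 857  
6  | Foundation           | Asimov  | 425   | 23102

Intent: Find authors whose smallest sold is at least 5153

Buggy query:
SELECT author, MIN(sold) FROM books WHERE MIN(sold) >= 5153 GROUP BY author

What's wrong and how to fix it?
Bug: MIN() in WHERE is a misuse of aggregate

Fix: Replace WHERE with HAVING after the GROUP BY

Corrected query:
SELECT author, MIN(sold) FROM books GROUP BY author HAVING MIN(sold) >= 5153

Result:
author  | MIN(sold)
--------+----------
Asimov  | 14069    
Le Guin | 30532    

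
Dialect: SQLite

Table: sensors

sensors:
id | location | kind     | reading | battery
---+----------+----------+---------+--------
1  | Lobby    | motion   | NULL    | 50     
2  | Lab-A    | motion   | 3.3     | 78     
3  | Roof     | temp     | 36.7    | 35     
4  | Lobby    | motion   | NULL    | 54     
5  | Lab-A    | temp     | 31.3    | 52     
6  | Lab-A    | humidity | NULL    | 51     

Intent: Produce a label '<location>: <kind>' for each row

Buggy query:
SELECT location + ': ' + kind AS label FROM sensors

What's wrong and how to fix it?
Bug: SQLite uses || for string concatenation; + coerces text to numbers (yielding 0)

Fix: Replace + with || to concatenate text

Corrected query:
SELECT location || ': ' || kind AS label FROM sensors

Result:
label          
---------------
Lobby: motion  
Lab-A: motion  
Roof: temp     
Lobby: motion  
Lab-A: temp    
Lab-A: humidity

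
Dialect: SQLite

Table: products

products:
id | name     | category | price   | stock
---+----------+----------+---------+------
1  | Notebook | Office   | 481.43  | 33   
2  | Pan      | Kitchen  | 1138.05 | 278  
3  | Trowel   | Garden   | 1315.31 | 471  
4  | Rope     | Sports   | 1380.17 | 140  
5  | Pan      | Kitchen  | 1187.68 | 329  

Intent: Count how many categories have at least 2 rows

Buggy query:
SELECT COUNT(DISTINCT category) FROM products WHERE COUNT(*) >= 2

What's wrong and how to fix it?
Bug: COUNT(*) cannot appear in WHERE; the per-group count doesn't exist yet

Fix: Group first with HAVING COUNT(*) >= 2, then COUNT the resulting groups

Corrected query:
SELECT COUNT(*) FROM (SELECT category FROM products GROUP BY category HAVING COUNT(*) >= 2)

Result:
COUNT(*)
--------
1       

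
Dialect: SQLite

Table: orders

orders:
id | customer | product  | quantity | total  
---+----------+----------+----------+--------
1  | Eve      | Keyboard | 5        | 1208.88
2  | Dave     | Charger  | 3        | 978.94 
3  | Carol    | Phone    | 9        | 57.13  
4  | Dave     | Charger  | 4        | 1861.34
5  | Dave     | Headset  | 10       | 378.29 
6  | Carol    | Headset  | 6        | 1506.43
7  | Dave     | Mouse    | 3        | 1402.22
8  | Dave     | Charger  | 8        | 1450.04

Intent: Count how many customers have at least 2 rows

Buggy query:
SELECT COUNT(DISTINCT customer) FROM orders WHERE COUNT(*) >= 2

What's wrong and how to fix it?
Bug: COUNT(*) cannot appear in WHERE; the per-group count doesn't exist yet

Fix: Use a subquery that GROUPs and filters with HAVING, then count its rows

Corrected query:
SELECT COUNT(*) FROM (SELECT customer FROM orders GROUP BY customer HAVING COUNT(*) >= 2)

Result:
COUNT(*)
--------
2       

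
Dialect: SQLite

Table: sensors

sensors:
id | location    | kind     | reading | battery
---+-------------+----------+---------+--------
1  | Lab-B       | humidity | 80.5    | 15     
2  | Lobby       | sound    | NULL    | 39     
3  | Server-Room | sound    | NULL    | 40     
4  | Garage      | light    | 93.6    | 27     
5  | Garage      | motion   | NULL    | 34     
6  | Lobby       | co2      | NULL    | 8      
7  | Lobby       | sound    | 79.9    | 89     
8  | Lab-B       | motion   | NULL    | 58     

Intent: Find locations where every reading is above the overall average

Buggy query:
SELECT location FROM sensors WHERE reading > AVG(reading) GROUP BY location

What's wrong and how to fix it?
Bug: AVG() is an aggregate; it can't sit directly in WHERE

Fix: Use a subquery for AVG and a HAVING MIN(...) filter so the condition holds for every row in the group

Corrected query:
SELECT location FROM sensors GROUP BY location HAVING MIN(reading) > (SELECT AVG(reading) FROM sensors)

Result:
location
--------
Garage  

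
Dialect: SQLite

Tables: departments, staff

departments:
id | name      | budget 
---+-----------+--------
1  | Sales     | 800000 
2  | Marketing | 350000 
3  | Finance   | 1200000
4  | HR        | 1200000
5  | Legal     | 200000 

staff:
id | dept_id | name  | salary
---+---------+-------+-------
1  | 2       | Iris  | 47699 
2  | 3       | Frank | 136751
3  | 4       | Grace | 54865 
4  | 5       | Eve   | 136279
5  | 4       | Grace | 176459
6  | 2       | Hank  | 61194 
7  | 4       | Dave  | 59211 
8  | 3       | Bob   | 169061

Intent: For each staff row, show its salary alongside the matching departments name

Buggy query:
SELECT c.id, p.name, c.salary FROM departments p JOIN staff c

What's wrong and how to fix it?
Bug: Missing join condition: each staff row is matched to all departments rows instead of just its own

Fix: Add ON c.dept_id = p.id to the JOIN

Corrected query:
SELECT c.id, p.name, c.salary FROM departments p JOIN staff c ON c.dept_id = p.id

Result:
id | name      | salary
---+-----------+-------
1  | Marketing | 47699 
2  | Finance   | 136751
3  | HR        | 54865 
4  | Legal     | 136279
5  | HR        | 176459
6  | Marketing | 61194 
7  | HR        | 59211 
8  | Finance   | 169061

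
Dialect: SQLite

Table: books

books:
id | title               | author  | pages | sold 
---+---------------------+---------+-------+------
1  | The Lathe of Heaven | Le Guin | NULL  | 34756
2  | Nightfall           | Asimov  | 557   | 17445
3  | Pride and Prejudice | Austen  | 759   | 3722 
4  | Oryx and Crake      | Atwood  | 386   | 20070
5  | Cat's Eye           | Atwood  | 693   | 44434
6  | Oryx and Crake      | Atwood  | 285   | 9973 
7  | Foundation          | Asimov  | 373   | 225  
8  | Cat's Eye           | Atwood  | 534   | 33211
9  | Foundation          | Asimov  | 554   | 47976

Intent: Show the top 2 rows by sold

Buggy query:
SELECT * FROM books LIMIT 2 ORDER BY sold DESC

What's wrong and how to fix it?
Bug: ORDER BY cannot follow LIMIT; LIMIT is the final clause

Fix: Swap the clauses: ORDER BY first, then LIMIT

Corrected query:
SELECT * FROM books ORDER BY sold DESC LIMIT 2

Result:
id | title      | author | pages | sold 
---+------------+--------+-------+------
9  | Foundation | Asimov | 554   | 47976
5  | Cat's Eye  | Atwood | 693   | 44434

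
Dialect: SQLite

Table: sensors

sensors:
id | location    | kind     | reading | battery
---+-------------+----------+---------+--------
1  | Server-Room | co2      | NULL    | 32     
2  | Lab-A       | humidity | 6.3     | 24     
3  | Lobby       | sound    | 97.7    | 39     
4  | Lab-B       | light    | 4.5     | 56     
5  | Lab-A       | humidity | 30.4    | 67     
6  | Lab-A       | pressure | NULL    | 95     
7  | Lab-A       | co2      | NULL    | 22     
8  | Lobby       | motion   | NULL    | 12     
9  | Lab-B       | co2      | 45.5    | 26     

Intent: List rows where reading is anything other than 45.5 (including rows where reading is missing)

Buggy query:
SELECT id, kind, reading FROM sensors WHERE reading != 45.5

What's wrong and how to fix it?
Bug: 'reading != 45.5' is unknown when reading is NULL, so NULL rows are silently excluded

Fix: Handle NULL separately with IS NULL alongside the inequality

Corrected query:
SELECT id, kind, reading FROM sensors WHERE reading != 45.5 OR reading IS NULL

Result:
id | kind     | reading
---+----------+--------
1  | co2      | NULL   
2  | humidity | 6.3    
3  | sound    | 97.7   
4  | light    | 4.5    
5  | humidity | 30.4   
6  | pressure | NULL   
7  | co2      | NULL   
8  | motion   | NULL   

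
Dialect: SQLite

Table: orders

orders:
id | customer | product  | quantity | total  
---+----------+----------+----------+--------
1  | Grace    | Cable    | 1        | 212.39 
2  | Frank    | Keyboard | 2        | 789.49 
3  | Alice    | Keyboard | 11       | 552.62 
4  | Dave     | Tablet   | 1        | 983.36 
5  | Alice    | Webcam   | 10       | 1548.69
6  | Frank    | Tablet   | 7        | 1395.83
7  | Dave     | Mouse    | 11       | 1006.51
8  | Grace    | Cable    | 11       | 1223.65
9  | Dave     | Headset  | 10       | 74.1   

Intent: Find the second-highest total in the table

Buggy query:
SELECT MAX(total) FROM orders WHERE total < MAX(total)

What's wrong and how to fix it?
Bug: MAX(total) on the right of the comparison is an aggregate-in-WHERE error

Fix: Put the inner MAX in a scalar subquery

Corrected query:
SELECT MAX(total) FROM orders WHERE total < (SELECT MAX(total) FROM orders)

Result:
MAX(total)
----------
1395.83   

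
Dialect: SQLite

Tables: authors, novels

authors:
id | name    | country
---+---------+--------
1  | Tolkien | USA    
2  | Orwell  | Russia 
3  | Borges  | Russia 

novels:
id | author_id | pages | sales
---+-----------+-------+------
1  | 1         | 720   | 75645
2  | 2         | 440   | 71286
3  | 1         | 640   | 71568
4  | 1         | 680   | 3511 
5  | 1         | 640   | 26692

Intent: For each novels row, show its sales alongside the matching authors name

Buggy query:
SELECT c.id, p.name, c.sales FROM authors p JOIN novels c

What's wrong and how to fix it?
Bug: JOIN with no ON clause produces a cartesian product; every novels row pairs with every authors row

Fix: Add ON c.author_id = p.id to the JOIN

Corrected query:
SELECT c.id, p.name, c.sales FROM authors p JOIN novels c ON c.author_id = p.id

Result:
id | name    | sales
---+---------+------
1  | Tolkien | 75645
2  | Orwell  | 71286
3  | Tolkien | 71568
4  | Tolkien | 3511 
5  | Tolkien | 26692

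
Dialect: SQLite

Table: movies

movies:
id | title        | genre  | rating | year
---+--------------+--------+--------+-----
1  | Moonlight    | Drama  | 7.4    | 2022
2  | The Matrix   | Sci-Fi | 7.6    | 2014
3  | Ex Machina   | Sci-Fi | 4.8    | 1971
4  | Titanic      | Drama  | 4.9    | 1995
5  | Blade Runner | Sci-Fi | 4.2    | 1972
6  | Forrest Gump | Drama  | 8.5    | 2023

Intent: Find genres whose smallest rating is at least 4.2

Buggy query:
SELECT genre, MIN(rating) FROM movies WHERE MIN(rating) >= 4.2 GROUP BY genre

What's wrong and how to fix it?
Bug: Aggregates like MIN are computed per group after WHERE runs

Fix: Use HAVING for the per-group MIN condition

Corrected query:
SELECT genre, MIN(rating) FROM movies GROUP BY genre HAVING MIN(rating) >= 4.2

Result:
genre  | MIN(rating)
-------+------------
Drama  | 4.9        
Sci-Fi | 4.2        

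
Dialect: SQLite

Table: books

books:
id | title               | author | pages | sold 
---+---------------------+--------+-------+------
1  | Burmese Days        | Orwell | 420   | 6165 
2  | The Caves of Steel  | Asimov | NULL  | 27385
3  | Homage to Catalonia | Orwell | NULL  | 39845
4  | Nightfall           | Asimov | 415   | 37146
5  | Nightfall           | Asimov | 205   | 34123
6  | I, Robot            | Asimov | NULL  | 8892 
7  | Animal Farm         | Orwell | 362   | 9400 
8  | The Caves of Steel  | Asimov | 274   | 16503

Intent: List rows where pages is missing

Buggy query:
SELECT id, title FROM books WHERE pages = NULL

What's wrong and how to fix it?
Bug: Comparing to NULL with '=' never matches; NULL = NULL is unknown, not true

Fix: Replace '= NULL' with 'IS NULL'

Corrected query:
SELECT id, title FROM books WHERE pages IS NULL

Result:
id | title              
---+--------------------
2  | The Caves of Steel 
3  | Homage to Catalonia
6  | I, Robot           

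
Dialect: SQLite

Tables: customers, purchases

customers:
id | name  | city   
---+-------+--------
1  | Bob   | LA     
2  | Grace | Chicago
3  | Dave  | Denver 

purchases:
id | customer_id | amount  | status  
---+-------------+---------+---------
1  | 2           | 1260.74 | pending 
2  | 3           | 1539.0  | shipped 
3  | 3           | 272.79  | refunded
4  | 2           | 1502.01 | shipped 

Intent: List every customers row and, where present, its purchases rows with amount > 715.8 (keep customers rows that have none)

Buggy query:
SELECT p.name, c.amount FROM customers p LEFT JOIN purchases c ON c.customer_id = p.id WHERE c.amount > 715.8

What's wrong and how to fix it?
Bug: A WHERE condition on the right-hand table after LEFT JOIN drops unmatched parents

Fix: Move the right-table condition into the ON clause so unmatched parents are kept

Corrected query:
SELECT p.name, c.amount FROM customers p LEFT JOIN purchases c ON c.customer_id = p.id AND c.amount > 715.8

Result:
name  | amount 
------+--------
Bob   | NULL   
Grace | 1260.74
Grace | 1502.01
Dave  | 1539   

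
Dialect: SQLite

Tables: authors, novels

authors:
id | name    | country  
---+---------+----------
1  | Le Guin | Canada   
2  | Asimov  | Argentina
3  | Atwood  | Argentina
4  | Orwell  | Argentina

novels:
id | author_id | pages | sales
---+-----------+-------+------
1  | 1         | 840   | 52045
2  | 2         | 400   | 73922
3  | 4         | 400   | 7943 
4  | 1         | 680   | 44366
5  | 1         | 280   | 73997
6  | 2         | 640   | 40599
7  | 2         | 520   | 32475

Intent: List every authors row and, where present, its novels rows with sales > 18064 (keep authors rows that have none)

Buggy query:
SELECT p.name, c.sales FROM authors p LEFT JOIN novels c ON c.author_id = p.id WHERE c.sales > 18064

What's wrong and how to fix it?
Bug: Filtering c.sales in WHERE discards the NULL rows produced by LEFT JOIN, turning it into an inner join

Fix: Put 'c.sales > 18064' in the JOIN's ON clause instead of WHERE

Corrected query:
SELECT p.name, c.sales FROM authors p LEFT JOIN novels c ON c.author_id = p.id AND c.sales > 18064

Result:
name    | sales
--------+------
Le Guin | 44366
Le Guin | 52045
Le Guin | 73997
Asimov  | 32475
Asimov  | 40599
Asimov  | 73922
Atwood  | NULL 
Orwell  | NULL 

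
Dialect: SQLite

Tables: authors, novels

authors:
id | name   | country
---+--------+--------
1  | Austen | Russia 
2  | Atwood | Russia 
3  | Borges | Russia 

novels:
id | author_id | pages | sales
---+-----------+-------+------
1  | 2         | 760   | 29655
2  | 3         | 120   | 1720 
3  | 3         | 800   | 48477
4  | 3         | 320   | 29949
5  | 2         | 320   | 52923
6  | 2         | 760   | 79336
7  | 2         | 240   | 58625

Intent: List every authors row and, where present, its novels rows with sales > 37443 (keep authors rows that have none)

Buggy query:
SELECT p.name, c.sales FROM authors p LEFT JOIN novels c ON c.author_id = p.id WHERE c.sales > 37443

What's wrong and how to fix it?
Bug: A WHERE condition on the right-hand table after LEFT JOIN drops unmatched parents

Fix: Move the right-table condition into the ON clause so unmatched parents are kept

Corrected query:
SELECT p.name, c.sales FROM authors p LEFT JOIN novels c ON c.author_id = p.id AND c.sales > 37443

Result:
name   | sales
-------+------
Austen | NULL 
Atwood | 52923
Atwood | 58625
Atwood | 79336
Borges | 48477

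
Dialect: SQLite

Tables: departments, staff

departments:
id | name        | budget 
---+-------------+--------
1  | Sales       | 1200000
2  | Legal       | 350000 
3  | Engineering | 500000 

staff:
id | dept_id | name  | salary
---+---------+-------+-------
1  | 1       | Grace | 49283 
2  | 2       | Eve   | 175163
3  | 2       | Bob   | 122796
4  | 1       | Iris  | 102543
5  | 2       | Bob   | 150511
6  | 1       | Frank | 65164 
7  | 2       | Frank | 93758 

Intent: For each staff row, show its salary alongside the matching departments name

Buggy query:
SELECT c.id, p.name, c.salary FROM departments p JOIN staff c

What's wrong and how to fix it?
Bug: Missing join condition: each staff row is matched to all departments rows instead of just its own

Fix: Add ON c.dept_id = p.id to the JOIN

Corrected query:
SELECT c.id, p.name, c.salary FROM departments p JOIN staff c ON c.dept_id = p.id

Result:
id | name  | salary
---+-------+-------
1  | Sales | 49283 
2  | Legal | 175163
3  | Legal | 122796
4  | Sales | 102543
5  | Legal | 150511
6  | Sales | 65164 
7  | Legal | 93758 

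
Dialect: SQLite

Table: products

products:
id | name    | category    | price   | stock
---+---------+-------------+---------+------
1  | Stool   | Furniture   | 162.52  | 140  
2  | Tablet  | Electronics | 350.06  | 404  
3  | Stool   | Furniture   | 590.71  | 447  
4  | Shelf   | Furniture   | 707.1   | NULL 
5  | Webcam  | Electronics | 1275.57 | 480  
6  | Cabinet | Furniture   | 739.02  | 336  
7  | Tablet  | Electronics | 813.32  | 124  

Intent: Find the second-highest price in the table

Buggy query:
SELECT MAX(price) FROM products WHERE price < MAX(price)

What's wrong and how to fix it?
Bug: MAX(price) on the right of the comparison is an aggregate-in-WHERE error

Fix: Compute the overall MAX in a subquery, then take MAX of rows below it

Corrected query:
SELECT MAX(price) FROM products WHERE price < (SELECT MAX(price) FROM products)

Result:
MAX(price)
----------
813.32    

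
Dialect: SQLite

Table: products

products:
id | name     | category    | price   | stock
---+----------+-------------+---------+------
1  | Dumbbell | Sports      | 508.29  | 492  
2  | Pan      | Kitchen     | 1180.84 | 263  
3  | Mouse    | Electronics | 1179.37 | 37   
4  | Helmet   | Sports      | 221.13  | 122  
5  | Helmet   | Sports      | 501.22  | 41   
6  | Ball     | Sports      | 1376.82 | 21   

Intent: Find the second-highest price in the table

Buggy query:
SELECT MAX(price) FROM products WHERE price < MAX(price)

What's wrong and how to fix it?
Bug: MAX(price) on the right of the comparison is an aggregate-in-WHERE error

Fix: Put the inner MAX in a scalar subquery

Corrected query:
SELECT MAX(price) FROM products WHERE price < (SELECT MAX(price) FROM products)

Result:
MAX(price)
----------
1180.84   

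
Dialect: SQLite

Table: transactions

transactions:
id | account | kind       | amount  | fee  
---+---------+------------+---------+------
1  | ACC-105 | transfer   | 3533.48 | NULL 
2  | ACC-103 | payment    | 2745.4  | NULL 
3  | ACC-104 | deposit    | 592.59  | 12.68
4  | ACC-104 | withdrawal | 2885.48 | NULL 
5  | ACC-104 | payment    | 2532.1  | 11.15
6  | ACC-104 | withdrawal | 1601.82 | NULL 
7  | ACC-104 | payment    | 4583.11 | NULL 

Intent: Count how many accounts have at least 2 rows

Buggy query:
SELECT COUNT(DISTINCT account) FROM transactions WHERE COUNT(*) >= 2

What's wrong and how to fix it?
Bug: COUNT(*) cannot appear in WHERE; the per-group count doesn't exist yet

Fix: Use a subquery that GROUPs and filters with HAVING, then count its rows

Corrected query:
SELECT COUNT(*) FROM (SELECT account FROM transactions GROUP BY account HAVING COUNT(*) >= 2)

Result:
COUNT(*)
--------
1       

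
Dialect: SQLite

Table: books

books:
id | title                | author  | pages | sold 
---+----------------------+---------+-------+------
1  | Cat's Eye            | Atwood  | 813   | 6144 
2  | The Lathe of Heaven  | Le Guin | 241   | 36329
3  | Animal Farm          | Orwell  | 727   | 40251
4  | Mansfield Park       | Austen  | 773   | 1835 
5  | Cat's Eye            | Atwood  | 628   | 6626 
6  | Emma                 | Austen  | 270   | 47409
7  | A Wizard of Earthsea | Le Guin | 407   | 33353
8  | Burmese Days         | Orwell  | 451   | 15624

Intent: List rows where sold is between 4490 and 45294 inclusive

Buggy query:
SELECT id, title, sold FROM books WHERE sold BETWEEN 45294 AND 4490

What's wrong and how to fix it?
Bug: BETWEEN expects the lower bound first; with 45294 AND 4490 the range is empty

Fix: Write BETWEEN 4490 AND 45294

Corrected query:
SELECT id, title, sold FROM books WHERE sold BETWEEN 4490 AND 45294

Result:
id | title                | sold 
---+----------------------+------
1  | Cat's Eye            | 6144 
2  | The Lathe of Heaven  | 36329
3  | Animal Farm          | 40251
5  | Cat's Eye            | 6626 
7  | A Wizard of Earthsea | 33353
8  | Burmese Days         | 15624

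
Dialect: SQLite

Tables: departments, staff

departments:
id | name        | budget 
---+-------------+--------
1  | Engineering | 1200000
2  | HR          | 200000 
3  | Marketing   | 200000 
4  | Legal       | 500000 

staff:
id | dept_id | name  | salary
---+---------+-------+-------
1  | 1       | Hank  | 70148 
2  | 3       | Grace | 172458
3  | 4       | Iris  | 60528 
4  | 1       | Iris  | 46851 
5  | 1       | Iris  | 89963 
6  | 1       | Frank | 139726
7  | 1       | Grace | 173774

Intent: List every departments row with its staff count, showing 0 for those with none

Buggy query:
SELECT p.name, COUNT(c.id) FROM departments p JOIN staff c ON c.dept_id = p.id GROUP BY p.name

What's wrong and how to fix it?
Bug: An inner join excludes parents with zero children

Fix: Switch to LEFT JOIN to retain unmatched parent rows

Corrected query:
SELECT p.name, COUNT(c.id) FROM departments p LEFT JOIN staff c ON c.dept_id = p.id GROUP BY p.name

Result:
name        | COUNT(c.id)
------------+------------
Engineering | 5          
HR          | 0          
Legal       | 1          
Marketing   | 1          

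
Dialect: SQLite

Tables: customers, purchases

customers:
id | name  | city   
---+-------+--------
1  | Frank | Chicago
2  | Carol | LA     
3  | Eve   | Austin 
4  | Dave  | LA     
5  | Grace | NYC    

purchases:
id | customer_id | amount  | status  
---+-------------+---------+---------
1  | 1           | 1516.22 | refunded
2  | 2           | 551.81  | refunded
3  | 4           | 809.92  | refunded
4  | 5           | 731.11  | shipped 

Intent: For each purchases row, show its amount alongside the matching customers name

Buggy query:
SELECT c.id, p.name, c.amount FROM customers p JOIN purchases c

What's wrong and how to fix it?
Bug: Missing join condition: each purchases row is matched to all customers rows instead of just its own

Fix: Add ON c.customer_id = p.id to the JOIN

Corrected query:
SELECT c.id, p.name, c.amount FROM customers p JOIN purchases c ON c.customer_id = p.id

Result:
id | name  | amount 
---+-------+--------
1  | Frank | 1516.22
2  | Carol | 551.81 
3  | Dave  | 809.92 
4  | Grace | 731.11 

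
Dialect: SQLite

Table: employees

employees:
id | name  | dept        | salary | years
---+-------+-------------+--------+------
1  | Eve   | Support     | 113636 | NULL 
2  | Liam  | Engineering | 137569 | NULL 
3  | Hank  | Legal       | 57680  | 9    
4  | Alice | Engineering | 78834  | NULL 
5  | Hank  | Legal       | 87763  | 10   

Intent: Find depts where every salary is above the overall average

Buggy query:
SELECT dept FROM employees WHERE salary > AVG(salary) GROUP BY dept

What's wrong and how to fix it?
Bug: AVG() is an aggregate; it can't sit directly in WHERE

Fix: Compute the overall average in a scalar subquery and compare each group's MIN against it in HAVING

Corrected query:
SELECT dept FROM employees GROUP BY dept HAVING MIN(salary) > (SELECT AVG(salary) FROM employees)

Result:
dept   
-------
Support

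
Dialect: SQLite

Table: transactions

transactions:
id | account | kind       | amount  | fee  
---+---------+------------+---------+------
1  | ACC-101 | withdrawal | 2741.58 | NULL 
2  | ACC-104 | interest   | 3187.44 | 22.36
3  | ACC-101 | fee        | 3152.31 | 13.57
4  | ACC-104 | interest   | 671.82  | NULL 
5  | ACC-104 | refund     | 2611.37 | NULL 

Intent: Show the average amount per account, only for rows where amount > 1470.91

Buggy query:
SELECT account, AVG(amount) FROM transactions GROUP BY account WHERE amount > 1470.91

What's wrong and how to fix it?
Bug: Row-level WHERE must come before GROUP BY in the clause order

Fix: Move the WHERE clause before GROUP BY

Corrected query:
SELECT account, AVG(amount) FROM transactions WHERE amount > 1470.91 GROUP BY account

Result:
account | AVG(amount)
--------+------------
ACC-101 | 2946.945   
ACC-104 | 2899.405   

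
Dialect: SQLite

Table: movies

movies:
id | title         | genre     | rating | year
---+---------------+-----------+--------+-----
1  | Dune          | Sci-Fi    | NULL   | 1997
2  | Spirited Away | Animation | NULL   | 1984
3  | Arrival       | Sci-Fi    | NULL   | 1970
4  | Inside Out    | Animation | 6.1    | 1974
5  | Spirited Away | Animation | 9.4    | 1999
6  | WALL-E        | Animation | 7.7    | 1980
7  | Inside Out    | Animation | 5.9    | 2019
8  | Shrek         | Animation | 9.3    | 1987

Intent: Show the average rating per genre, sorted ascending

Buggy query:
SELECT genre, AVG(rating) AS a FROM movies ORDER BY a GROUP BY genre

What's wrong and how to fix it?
Bug: ORDER BY appears before GROUP BY; SQL clause order requires GROUP BY first

Fix: Reorder: SELECT … FROM … GROUP BY … ORDER BY …

Corrected query:
SELECT genre, AVG(rating) AS a FROM movies GROUP BY genre ORDER BY a

Result:
genre     | a   
----------+-----
Sci-Fi    | NULL
Animation | 7.68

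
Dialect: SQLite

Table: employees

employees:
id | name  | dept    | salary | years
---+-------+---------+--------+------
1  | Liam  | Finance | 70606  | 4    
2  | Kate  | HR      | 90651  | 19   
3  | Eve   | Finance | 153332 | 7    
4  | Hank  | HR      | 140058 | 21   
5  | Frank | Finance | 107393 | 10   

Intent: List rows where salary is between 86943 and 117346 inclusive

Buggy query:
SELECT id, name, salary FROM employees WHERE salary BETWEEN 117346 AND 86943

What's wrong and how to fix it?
Bug: BETWEEN expects the lower bound first; with 117346 AND 86943 the range is empty

Fix: Swap the bounds so the smaller value comes first

Corrected query:
SELECT id, name, salary FROM employees WHERE salary BETWEEN 86943 AND 117346

Result:
id | name  | salary
---+-------+-------
2  | Kate  | 90651 
5  | Frank | 107393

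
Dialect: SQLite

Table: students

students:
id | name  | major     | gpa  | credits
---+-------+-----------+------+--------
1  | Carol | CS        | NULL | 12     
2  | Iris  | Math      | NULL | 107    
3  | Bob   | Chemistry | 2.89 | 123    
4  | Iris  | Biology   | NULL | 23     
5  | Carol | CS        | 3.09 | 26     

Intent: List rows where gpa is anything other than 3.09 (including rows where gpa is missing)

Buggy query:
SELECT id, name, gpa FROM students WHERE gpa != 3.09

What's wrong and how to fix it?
Bug: Inequality against NULL is unknown, not true; rows with NULL are dropped

Fix: Handle NULL separately with IS NULL alongside the inequality

Corrected query:
SELECT id, name, gpa FROM students WHERE gpa != 3.09 OR gpa IS NULL

Result:
id | name  | gpa 
---+-------+-----
1  | Carol | NULL
2  | Iris  | NULL
3  | Bob   | 2.89
4  | Iris  | NULL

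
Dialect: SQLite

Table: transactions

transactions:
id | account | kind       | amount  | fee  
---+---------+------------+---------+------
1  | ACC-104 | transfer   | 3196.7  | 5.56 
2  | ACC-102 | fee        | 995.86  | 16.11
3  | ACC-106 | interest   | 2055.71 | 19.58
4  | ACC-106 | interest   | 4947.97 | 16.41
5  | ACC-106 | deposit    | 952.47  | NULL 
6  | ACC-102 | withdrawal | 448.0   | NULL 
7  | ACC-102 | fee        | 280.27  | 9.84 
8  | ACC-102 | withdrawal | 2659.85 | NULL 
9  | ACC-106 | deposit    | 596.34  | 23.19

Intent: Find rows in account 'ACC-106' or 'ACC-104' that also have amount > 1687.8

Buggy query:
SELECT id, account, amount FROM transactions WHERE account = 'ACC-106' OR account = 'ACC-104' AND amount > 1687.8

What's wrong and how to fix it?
Bug: AND binds tighter than OR, so this parses as account = 'ACC-106' OR (account = 'ACC-104' AND amount > 1687.8)

Fix: Group the OR with parentheses (or use IN), then AND the threshold

Corrected query:
SELECT id, account, amount FROM transactions WHERE (account = 'ACC-106' OR account = 'ACC-104') AND amount > 1687.8

Result:
id | account | amount 
---+---------+--------
1  | ACC-104 | 3196.7 
3  | ACC-106 | 2055.71
4  | ACC-106 | 4947.97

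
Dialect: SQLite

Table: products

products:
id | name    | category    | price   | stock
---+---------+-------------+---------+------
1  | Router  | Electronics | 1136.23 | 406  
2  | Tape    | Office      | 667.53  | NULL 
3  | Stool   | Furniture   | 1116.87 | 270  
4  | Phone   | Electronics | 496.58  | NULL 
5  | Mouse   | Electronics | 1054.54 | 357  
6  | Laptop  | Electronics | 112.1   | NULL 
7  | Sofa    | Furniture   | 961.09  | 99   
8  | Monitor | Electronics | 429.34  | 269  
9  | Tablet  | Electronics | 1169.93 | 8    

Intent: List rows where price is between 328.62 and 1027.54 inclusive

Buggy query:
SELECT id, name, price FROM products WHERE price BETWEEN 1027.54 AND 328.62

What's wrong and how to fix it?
Bug: BETWEEN expects the lower bound first; with 1027.54 AND 328.62 the range is empty

Fix: Write BETWEEN 328.62 AND 1027.54

Corrected query:
SELECT id, name, price FROM products WHERE price BETWEEN 328.62 AND 1027.54

Result:
id | name    | price 
---+---------+-------
2  | Tape    | 667.53
4  | Phone   | 496.58
7  | Sofa    | 961.09
8  | Monitor | 429.34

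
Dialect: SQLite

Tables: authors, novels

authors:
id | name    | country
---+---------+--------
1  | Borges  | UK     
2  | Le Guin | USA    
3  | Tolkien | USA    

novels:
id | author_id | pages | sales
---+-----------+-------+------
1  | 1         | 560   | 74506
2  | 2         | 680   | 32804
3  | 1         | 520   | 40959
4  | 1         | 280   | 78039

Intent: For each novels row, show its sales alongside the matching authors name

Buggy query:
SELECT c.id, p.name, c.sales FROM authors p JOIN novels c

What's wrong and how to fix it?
Bug: Missing join condition: each novels row is matched to all authors rows instead of just its own

Fix: Specify the join condition linking the foreign key to the parent id

Corrected query:
SELECT c.id, p.name, c.sales FROM authors p JOIN novels c ON c.author_id = p.id

Result:
id | name    | sales
---+---------+------
1  | Borges  | 74506
2  | Le Guin | 32804
3  | Borges  | 40959
4  | Borges  | 78039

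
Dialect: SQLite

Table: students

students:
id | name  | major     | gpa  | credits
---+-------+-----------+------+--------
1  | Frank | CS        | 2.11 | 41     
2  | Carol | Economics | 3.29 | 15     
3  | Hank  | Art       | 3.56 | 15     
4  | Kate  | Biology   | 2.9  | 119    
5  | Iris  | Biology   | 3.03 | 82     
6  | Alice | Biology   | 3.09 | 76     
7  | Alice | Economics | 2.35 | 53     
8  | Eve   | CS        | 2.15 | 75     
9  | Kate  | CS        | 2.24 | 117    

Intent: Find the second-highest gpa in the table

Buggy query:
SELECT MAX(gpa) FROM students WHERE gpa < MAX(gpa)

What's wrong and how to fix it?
Bug: MAX(gpa) on the right of the comparison is an aggregate-in-WHERE error

Fix: Put the inner MAX in a scalar subquery

Corrected query:
SELECT MAX(gpa) FROM students WHERE gpa < (SELECT MAX(gpa) FROM students)

Result:
MAX(gpa)
--------
3.29    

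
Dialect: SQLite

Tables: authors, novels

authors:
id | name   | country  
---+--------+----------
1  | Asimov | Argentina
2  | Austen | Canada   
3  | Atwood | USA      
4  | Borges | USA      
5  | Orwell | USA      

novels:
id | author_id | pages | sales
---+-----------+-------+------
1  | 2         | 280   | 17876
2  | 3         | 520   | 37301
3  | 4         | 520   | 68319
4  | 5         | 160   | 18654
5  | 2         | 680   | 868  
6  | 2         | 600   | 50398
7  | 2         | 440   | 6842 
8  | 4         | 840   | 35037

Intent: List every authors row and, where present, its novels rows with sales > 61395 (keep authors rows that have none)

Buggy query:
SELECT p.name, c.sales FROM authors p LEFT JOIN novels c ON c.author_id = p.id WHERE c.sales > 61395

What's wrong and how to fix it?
Bug: A WHERE condition on the right-hand table after LEFT JOIN drops unmatched parents

Fix: Move the right-table condition into the ON clause so unmatched parents are kept

Corrected query:
SELECT p.name, c.sales FROM authors p LEFT JOIN novels c ON c.author_id = p.id AND c.sales > 61395

Result:
name   | sales
-------+------
Asimov | NULL 
Austen | NULL 
Atwood | NULL 
Borges | 68319
Orwell | NULL 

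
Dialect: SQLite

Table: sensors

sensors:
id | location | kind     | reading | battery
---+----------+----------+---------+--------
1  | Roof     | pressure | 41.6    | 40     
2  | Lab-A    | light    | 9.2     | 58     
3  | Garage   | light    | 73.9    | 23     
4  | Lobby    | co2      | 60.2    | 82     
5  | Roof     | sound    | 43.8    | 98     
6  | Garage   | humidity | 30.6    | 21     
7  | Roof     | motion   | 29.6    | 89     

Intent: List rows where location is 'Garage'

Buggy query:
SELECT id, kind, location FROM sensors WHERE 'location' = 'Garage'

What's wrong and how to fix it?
Bug: Single quotes denote string literals in SQL; the column name is being compared as a constant string

Fix: Reference the column as location without single quotes

Corrected query:
SELECT id, kind, location FROM sensors WHERE location = 'Garage'

Result:
id | kind     | location
---+----------+---------
3  | light    | Garage  
6  | humidity | Garage  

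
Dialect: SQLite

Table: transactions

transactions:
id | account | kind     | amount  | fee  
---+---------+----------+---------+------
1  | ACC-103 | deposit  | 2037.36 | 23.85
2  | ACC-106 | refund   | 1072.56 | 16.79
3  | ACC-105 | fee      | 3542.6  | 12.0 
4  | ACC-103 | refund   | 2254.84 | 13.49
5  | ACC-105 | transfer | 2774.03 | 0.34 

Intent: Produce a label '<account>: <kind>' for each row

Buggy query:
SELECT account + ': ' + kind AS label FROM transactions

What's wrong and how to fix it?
Bug: '+' is numeric addition; on text columns SQLite converts them to 0 instead of concatenating

Fix: Use the || operator for string concatenation

Corrected query:
SELECT account || ': ' || kind AS label FROM transactions

Result:
label            
-----------------
ACC-103: deposit 
ACC-106: refund  
ACC-105: fee     
ACC-103: refund  
ACC-105: transfer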